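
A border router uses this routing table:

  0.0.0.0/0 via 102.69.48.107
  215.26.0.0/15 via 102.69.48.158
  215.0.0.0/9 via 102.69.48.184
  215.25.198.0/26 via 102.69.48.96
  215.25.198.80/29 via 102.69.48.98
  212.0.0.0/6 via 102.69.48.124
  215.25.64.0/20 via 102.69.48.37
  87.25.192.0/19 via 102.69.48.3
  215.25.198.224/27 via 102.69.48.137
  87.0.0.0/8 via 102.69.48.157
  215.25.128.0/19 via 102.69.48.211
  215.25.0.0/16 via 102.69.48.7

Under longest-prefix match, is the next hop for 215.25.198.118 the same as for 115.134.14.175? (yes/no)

no

215.25.198.118: longest match 215.25.0.0/16 -> 102.69.48.7
115.134.14.175: longest match 0.0.0.0/0 -> 102.69.48.107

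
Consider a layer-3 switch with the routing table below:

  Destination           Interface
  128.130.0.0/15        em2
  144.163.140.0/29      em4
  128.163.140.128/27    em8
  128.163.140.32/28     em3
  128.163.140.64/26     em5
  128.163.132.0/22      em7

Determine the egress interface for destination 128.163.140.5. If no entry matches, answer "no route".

No entry's prefix contains 128.163.140.5; there is no default route.

no route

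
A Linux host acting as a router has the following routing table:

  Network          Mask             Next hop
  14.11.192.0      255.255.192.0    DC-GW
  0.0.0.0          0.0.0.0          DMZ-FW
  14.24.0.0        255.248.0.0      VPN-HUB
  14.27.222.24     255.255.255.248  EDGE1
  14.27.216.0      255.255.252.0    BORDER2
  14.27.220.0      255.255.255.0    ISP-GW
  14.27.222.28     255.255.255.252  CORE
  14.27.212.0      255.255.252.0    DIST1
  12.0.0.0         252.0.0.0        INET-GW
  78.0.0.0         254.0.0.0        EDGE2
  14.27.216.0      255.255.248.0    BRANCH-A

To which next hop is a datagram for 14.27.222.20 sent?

Routes whose prefix contains 14.27.222.20:
  0.0.0.0/0 (default, matches everything) -> DMZ-FW
  12.0.0.0/6 (12.0.0.0 - 15.255.255.255) -> INET-GW
  14.24.0.0/13 (14.24.0.0 - 14.31.255.255) -> VPN-HUB
  14.27.216.0/21 (14.27.216.0 - 14.27.223.255) -> BRANCH-A
More-specific entries that do NOT match:
  14.27.222.28/30 (14.27.222.28 - 14.27.222.31) does not contain 14.27.222.20
  14.27.222.24/29 (14.27.222.24 - 14.27.222.31) does not contain 14.27.222.20
  14.27.220.0/24 (14.27.220.0 - 14.27.220.255) does not contain 14.27.222.20
  14.27.216.0/22 (14.27.216.0 - 14.27.219.255) does not contain 14.27.222.20
  14.27.212.0/22 (14.27.212.0 - 14.27.215.255) does not contain 14.27.222.20
Longest matching prefix is /21 -> next hop BRANCH-A.

BRANCH-A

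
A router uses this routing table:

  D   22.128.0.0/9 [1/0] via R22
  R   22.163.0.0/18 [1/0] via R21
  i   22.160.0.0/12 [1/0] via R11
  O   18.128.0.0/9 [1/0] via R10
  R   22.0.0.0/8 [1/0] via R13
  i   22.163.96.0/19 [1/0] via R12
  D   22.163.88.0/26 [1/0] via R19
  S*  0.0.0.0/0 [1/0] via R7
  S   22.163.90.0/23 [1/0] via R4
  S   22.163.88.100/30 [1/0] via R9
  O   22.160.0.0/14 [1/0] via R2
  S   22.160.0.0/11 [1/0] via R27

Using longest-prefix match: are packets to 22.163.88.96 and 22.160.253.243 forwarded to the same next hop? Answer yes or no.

yes

22.163.88.96: longest match 22.160.0.0/14 -> R2
22.160.253.243: longest match 22.160.0.0/14 -> R2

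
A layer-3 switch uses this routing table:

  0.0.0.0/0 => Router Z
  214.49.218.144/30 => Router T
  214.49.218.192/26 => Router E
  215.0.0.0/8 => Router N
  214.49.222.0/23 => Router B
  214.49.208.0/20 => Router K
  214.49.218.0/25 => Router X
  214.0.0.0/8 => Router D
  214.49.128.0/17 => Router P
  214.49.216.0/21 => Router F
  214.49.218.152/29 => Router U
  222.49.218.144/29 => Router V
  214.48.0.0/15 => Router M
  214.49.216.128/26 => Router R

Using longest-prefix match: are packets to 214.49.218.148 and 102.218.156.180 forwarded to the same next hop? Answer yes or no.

no

214.49.218.148: longest match 214.49.216.0/21 -> Router F
102.218.156.180: longest match 0.0.0.0/0 -> Router Z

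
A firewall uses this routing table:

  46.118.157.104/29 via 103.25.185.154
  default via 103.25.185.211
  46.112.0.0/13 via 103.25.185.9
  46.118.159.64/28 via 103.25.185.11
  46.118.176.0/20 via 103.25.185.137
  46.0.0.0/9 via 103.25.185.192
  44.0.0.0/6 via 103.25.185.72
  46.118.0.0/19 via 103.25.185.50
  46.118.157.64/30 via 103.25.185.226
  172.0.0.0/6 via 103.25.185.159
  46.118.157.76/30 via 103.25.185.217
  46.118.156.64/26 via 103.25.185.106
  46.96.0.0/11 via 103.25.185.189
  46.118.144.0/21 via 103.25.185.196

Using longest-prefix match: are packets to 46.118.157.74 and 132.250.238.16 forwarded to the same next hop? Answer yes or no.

no

46.118.157.74: longest match 46.112.0.0/13 -> 103.25.185.9
132.250.238.16: longest match 0.0.0.0/0 -> 103.25.185.211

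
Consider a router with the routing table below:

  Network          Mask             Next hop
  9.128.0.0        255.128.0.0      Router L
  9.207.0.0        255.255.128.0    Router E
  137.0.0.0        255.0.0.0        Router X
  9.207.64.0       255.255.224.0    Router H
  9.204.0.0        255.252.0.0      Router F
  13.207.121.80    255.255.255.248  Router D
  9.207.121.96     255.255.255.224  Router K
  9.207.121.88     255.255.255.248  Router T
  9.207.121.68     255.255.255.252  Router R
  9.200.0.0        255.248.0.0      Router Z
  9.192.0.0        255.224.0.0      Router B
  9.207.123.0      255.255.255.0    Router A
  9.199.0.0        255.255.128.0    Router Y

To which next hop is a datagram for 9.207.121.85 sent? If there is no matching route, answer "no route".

Router E

Routes whose prefix contains 9.207.121.85:
  9.128.0.0/9 (9.128.0.0 - 9.255.255.255) -> Router L
  9.192.0.0/11 (9.192.0.0 - 9.223.255.255) -> Router B
  9.200.0.0/13 (9.200.0.0 - 9.207.255.255) -> Router Z
  9.204.0.0/14 (9.204.0.0 - 9.207.255.255) -> Router F
  9.207.0.0/17 (9.207.0.0 - 9.207.127.255) -> Router E
More-specific entries that do NOT match:
  9.207.121.68/30 (9.207.121.68 - 9.207.121.71) does not contain 9.207.121.85
  13.207.121.80/29 (13.207.121.80 - 13.207.121.87) does not contain 9.207.121.85
  9.207.121.88/29 (9.207.121.88 - 9.207.121.95) does not contain 9.207.121.85
  9.207.121.96/27 (9.207.121.96 - 9.207.121.127) does not contain 9.207.121.85
  9.207.123.0/24 (9.207.123.0 - 9.207.123.255) does not contain 9.207.121.85
  9.207.64.0/19 (9.207.64.0 - 9.207.95.255) does not contain 9.207.121.85
Longest matching prefix is /17 -> next hop Router E.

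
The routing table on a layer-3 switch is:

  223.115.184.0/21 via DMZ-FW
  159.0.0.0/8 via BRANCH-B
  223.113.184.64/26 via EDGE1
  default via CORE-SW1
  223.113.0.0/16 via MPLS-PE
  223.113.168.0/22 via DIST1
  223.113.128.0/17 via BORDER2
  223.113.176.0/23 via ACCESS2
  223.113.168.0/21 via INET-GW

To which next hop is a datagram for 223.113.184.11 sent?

Routes whose prefix contains 223.113.184.11:
  0.0.0.0/0 (default, matches everything) -> CORE-SW1
  223.113.0.0/16 (223.113.0.0 - 223.113.255.255) -> MPLS-PE
  223.113.128.0/17 (223.113.128.0 - 223.113.255.255) -> BORDER2
More-specific entries that do NOT match:
  223.113.184.64/26 (223.113.184.64 - 223.113.184.127) does not contain 223.113.184.11
  223.113.176.0/23 (223.113.176.0 - 223.113.177.255) does not contain 223.113.184.11
  223.113.168.0/22 (223.113.168.0 - 223.113.171.255) does not contain 223.113.184.11
  223.115.184.0/21 (223.115.184.0 - 223.115.191.255) does not contain 223.113.184.11
  223.113.168.0/21 (223.113.168.0 - 223.113.175.255) does not contain 223.113.184.11
Longest matching prefix is /17 -> next hop BORDER2.

BORDER2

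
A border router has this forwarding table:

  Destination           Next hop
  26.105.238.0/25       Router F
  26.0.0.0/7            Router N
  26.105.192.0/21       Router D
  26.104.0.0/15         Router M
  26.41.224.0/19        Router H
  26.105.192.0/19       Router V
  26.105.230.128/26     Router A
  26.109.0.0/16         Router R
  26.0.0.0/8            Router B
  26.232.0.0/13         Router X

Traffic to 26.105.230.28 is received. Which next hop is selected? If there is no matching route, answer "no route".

Routes whose prefix contains 26.105.230.28:
  26.0.0.0/7 (26.0.0.0 - 27.255.255.255) -> Router N
  26.0.0.0/8 (26.0.0.0 - 26.255.255.255) -> Router B
  26.104.0.0/15 (26.104.0.0 - 26.105.255.255) -> Router M
More-specific entries that do NOT match:
  26.105.230.128/26 (26.105.230.128 - 26.105.230.191) does not contain 26.105.230.28
  26.105.238.0/25 (26.105.238.0 - 26.105.238.127) does not contain 26.105.230.28
  26.105.192.0/21 (26.105.192.0 - 26.105.199.255) does not contain 26.105.230.28
  26.41.224.0/19 (26.41.224.0 - 26.41.255.255) does not contain 26.105.230.28
  26.105.192.0/19 (26.105.192.0 - 26.105.223.255) does not contain 26.105.230.28
  26.109.0.0/16 (26.109.0.0 - 26.109.255.255) does not contain 26.105.230.28
Longest matching prefix is /15 -> next hop Router M.

Router M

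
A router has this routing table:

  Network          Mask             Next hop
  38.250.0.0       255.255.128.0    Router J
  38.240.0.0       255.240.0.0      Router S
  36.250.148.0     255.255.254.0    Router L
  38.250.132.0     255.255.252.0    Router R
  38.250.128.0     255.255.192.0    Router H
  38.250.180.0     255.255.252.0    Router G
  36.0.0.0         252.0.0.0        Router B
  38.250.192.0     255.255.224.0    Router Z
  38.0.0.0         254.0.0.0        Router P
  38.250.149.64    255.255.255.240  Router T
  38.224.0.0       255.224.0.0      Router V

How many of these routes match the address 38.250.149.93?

5

Prefixes containing 38.250.149.93:
  36.0.0.0/6 (36.0.0.0 - 39.255.255.255)
  38.0.0.0/7 (38.0.0.0 - 39.255.255.255)
  38.224.0.0/11 (38.224.0.0 - 38.255.255.255)
  38.240.0.0/12 (38.240.0.0 - 38.255.255.255)
  38.250.128.0/18 (38.250.128.0 - 38.250.191.255)
Total matching entries: 5.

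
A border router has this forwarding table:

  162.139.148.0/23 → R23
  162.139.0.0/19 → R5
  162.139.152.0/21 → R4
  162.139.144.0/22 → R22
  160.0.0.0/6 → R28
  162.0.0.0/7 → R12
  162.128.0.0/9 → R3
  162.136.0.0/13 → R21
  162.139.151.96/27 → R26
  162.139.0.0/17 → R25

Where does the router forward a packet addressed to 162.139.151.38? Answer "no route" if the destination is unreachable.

R21

Routes whose prefix contains 162.139.151.38:
  160.0.0.0/6 (160.0.0.0 - 163.255.255.255) -> R28
  162.0.0.0/7 (162.0.0.0 - 163.255.255.255) -> R12
  162.128.0.0/9 (162.128.0.0 - 162.255.255.255) -> R3
  162.136.0.0/13 (162.136.0.0 - 162.143.255.255) -> R21
More-specific entries that do NOT match:
  162.139.151.96/27 (162.139.151.96 - 162.139.151.127) does not contain 162.139.151.38
  162.139.148.0/23 (162.139.148.0 - 162.139.149.255) does not contain 162.139.151.38
  162.139.144.0/22 (162.139.144.0 - 162.139.147.255) does not contain 162.139.151.38
  162.139.152.0/21 (162.139.152.0 - 162.139.159.255) does not contain 162.139.151.38
  162.139.0.0/19 (162.139.0.0 - 162.139.31.255) does not contain 162.139.151.38
  162.139.0.0/17 (162.139.0.0 - 162.139.127.255) does not contain 162.139.151.38
Longest matching prefix is /13 -> next hop R21.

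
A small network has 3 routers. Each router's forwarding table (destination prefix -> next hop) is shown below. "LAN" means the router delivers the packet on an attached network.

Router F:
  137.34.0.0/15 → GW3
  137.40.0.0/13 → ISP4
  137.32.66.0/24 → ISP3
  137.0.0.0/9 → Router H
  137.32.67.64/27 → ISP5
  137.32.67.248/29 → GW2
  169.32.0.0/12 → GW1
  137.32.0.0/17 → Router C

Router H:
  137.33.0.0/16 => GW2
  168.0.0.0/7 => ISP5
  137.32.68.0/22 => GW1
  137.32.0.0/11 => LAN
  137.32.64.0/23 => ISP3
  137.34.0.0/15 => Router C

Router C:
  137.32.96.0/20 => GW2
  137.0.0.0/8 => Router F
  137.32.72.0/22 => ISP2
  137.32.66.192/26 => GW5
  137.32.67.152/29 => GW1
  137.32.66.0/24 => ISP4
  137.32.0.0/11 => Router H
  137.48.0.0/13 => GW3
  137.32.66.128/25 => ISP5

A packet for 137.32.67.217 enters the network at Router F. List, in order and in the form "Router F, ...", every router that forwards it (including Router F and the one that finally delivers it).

Router F, Router C, Router H

At Router F: longest match for 137.32.67.217 is 137.32.0.0/17 -> Router C
At Router C: longest match for 137.32.67.217 is 137.32.0.0/11 -> Router H
At Router H: longest match for 137.32.67.217 is 137.32.0.0/11 -> LAN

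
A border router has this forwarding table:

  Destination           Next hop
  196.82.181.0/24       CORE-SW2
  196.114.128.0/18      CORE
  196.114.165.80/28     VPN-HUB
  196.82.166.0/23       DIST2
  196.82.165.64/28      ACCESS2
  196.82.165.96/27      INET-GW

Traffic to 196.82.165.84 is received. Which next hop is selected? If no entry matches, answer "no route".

no route

No entry's prefix contains 196.82.165.84; there is no default route.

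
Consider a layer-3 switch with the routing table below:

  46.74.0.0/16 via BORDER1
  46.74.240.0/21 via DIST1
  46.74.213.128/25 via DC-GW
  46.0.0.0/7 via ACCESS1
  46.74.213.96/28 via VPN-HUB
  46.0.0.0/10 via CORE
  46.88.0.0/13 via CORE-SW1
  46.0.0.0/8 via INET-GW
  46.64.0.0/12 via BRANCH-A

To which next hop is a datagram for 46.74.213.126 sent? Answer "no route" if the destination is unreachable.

Routes whose prefix contains 46.74.213.126:
  46.0.0.0/7 (46.0.0.0 - 47.255.255.255) -> ACCESS1
  46.0.0.0/8 (46.0.0.0 - 46.255.255.255) -> INET-GW
  46.64.0.0/12 (46.64.0.0 - 46.79.255.255) -> BRANCH-A
  46.74.0.0/16 (46.74.0.0 - 46.74.255.255) -> BORDER1
More-specific entries that do NOT match:
  46.74.213.96/28 (46.74.213.96 - 46.74.213.111) does not contain 46.74.213.126
  46.74.213.128/25 (46.74.213.128 - 46.74.213.255) does not contain 46.74.213.126
  46.74.240.0/21 (46.74.240.0 - 46.74.247.255) does not contain 46.74.213.126
Longest matching prefix is /16 -> next hop BORDER1.

BORDER1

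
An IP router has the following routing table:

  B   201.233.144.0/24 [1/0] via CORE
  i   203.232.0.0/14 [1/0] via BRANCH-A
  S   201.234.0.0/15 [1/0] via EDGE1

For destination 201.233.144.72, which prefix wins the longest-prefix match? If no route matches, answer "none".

Entries matching 201.233.144.72:
  201.233.144.0/24 (201.233.144.0 - 201.233.144.255)
Most specific is 201.233.144.0/24.

201.233.144.0/24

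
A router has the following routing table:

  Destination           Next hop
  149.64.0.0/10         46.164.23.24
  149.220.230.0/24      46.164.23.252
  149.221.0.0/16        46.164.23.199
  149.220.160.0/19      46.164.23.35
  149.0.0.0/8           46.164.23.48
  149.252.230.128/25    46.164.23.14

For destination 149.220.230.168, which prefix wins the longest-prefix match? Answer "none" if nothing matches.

149.220.230.0/24

Entries matching 149.220.230.168:
  149.0.0.0/8 (149.0.0.0 - 149.255.255.255)
  149.220.230.0/24 (149.220.230.0 - 149.220.230.255)
Most specific is 149.220.230.0/24.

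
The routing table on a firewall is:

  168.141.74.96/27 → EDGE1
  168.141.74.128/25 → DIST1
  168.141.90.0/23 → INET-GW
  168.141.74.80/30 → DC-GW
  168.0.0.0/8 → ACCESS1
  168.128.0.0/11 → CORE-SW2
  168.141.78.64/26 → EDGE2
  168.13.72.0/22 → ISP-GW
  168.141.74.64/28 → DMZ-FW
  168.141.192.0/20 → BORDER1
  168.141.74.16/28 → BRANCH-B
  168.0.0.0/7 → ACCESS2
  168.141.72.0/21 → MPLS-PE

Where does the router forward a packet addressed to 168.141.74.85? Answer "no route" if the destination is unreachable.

MPLS-PE

Routes whose prefix contains 168.141.74.85:
  168.0.0.0/7 (168.0.0.0 - 169.255.255.255) -> ACCESS2
  168.0.0.0/8 (168.0.0.0 - 168.255.255.255) -> ACCESS1
  168.128.0.0/11 (168.128.0.0 - 168.159.255.255) -> CORE-SW2
  168.141.72.0/21 (168.141.72.0 - 168.141.79.255) -> MPLS-PE
More-specific entries that do NOT match:
  168.141.74.80/30 (168.141.74.80 - 168.141.74.83) does not contain 168.141.74.85
  168.141.74.64/28 (168.141.74.64 - 168.141.74.79) does not contain 168.141.74.85
  168.141.74.16/28 (168.141.74.16 - 168.141.74.31) does not contain 168.141.74.85
  168.141.74.96/27 (168.141.74.96 - 168.141.74.127) does not contain 168.141.74.85
  168.141.78.64/26 (168.141.78.64 - 168.141.78.127) does not contain 168.141.74.85
  168.141.74.128/25 (168.141.74.128 - 168.141.74.255) does not contain 168.141.74.85
  168.141.90.0/23 (168.141.90.0 - 168.141.91.255) does not contain 168.141.74.85
  168.13.72.0/22 (168.13.72.0 - 168.13.75.255) does not contain 168.141.74.85
Longest matching prefix is /21 -> next hop MPLS-PE.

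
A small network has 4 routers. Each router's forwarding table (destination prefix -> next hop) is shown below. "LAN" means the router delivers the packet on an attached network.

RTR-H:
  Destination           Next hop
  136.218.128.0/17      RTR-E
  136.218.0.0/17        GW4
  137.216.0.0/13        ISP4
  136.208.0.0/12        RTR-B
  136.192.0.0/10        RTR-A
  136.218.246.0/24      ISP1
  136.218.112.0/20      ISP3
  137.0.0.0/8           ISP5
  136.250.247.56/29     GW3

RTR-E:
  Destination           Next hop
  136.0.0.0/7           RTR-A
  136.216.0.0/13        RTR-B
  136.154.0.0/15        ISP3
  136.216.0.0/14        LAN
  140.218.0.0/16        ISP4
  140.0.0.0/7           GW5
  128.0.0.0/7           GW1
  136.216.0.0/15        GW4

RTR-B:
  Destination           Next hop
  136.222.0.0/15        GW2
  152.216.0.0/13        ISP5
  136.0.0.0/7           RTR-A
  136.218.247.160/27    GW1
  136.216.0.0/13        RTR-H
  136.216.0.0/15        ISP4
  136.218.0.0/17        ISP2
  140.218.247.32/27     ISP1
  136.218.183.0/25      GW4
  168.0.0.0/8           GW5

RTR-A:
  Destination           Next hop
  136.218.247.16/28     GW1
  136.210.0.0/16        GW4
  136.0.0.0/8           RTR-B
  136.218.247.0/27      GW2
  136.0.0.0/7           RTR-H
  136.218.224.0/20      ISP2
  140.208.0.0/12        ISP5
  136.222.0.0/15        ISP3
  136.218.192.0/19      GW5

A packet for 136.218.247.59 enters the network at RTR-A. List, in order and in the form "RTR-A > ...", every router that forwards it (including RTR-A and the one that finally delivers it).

RTR-A > RTR-B > RTR-H > RTR-E

At RTR-A: longest match for 136.218.247.59 is 136.0.0.0/8 -> RTR-B
At RTR-B: longest match for 136.218.247.59 is 136.216.0.0/13 -> RTR-H
At RTR-H: longest match for 136.218.247.59 is 136.218.128.0/17 -> RTR-E
At RTR-E: longest match for 136.218.247.59 is 136.216.0.0/14 -> LAN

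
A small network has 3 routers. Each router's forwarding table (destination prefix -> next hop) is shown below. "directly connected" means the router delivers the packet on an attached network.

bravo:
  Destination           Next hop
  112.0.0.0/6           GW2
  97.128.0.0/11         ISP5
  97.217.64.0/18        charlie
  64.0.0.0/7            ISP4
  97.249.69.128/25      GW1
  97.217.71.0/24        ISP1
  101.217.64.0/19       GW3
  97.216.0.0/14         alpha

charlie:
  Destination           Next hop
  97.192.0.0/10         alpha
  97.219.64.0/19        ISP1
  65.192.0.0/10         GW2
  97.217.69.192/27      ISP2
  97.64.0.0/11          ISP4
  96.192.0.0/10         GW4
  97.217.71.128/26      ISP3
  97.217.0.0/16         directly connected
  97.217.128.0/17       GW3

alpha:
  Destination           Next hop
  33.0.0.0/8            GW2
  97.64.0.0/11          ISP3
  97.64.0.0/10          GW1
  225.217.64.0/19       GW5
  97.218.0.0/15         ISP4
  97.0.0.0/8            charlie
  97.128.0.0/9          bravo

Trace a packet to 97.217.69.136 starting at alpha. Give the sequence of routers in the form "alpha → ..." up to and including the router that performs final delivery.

At alpha: longest match for 97.217.69.136 is 97.128.0.0/9 -> bravo
At bravo: longest match for 97.217.69.136 is 97.217.64.0/18 -> charlie
At charlie: longest match for 97.217.69.136 is 97.217.0.0/16 -> directly connected

alpha → bravo → charlie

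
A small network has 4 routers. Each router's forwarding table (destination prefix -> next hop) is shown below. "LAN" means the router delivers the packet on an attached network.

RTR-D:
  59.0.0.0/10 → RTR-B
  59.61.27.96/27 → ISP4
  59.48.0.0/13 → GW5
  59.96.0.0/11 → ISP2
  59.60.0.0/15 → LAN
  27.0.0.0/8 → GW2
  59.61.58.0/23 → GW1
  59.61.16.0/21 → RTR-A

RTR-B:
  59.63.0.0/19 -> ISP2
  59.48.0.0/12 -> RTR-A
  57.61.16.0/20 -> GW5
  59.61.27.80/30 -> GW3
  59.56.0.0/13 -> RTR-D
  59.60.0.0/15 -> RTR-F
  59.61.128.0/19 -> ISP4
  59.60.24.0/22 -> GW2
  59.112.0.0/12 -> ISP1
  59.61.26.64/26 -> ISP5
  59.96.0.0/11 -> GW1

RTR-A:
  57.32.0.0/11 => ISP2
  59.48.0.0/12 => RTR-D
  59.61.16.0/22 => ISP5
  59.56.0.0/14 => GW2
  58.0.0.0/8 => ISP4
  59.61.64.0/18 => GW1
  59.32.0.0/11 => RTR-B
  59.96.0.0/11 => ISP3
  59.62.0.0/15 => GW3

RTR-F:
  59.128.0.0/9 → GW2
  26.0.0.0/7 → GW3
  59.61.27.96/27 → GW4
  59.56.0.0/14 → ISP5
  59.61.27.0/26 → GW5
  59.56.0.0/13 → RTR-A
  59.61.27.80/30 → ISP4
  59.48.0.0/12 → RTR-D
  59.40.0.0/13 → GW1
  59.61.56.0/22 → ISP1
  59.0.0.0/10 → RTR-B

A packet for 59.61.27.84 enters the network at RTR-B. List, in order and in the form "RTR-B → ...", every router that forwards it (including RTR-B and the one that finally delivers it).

RTR-B → RTR-F → RTR-A → RTR-D

At RTR-B: longest match for 59.61.27.84 is 59.60.0.0/15 -> RTR-F
At RTR-F: longest match for 59.61.27.84 is 59.56.0.0/13 -> RTR-A
At RTR-A: longest match for 59.61.27.84 is 59.48.0.0/12 -> RTR-D
At RTR-D: longest match for 59.61.27.84 is 59.60.0.0/15 -> LAN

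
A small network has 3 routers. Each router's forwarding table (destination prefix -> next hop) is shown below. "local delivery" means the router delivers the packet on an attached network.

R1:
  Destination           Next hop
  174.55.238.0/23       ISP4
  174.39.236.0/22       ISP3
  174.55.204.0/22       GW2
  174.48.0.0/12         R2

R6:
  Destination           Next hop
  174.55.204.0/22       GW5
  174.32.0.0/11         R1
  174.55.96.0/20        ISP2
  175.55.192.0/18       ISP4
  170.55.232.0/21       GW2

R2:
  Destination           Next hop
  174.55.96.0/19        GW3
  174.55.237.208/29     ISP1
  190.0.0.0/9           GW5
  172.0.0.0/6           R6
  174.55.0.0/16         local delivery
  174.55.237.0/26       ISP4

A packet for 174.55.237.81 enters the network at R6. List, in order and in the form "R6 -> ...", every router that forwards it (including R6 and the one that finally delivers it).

R6 -> R1 -> R2

At R6: longest match for 174.55.237.81 is 174.32.0.0/11 -> R1
At R1: longest match for 174.55.237.81 is 174.48.0.0/12 -> R2
At R2: longest match for 174.55.237.81 is 174.55.0.0/16 -> local delivery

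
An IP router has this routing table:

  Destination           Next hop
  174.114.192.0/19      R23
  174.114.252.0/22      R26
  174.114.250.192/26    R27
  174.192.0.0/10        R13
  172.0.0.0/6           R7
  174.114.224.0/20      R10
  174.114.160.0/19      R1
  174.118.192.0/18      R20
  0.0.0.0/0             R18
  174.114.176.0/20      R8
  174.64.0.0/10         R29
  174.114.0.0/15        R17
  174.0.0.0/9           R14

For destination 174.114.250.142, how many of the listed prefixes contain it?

5

Prefixes containing 174.114.250.142:
  0.0.0.0/0 (default, matches everything)
  172.0.0.0/6 (172.0.0.0 - 175.255.255.255)
  174.0.0.0/9 (174.0.0.0 - 174.127.255.255)
  174.64.0.0/10 (174.64.0.0 - 174.127.255.255)
  174.114.0.0/15 (174.114.0.0 - 174.115.255.255)
Total matching entries: 5.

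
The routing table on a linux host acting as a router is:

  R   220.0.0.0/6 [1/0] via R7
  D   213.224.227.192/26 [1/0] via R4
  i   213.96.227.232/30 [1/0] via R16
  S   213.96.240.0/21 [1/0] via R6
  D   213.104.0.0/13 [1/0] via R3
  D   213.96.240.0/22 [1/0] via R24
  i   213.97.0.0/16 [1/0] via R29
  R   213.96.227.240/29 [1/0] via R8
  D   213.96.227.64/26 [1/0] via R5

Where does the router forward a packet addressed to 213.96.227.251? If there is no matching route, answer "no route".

No entry's prefix contains 213.96.227.251; there is no default route.

no route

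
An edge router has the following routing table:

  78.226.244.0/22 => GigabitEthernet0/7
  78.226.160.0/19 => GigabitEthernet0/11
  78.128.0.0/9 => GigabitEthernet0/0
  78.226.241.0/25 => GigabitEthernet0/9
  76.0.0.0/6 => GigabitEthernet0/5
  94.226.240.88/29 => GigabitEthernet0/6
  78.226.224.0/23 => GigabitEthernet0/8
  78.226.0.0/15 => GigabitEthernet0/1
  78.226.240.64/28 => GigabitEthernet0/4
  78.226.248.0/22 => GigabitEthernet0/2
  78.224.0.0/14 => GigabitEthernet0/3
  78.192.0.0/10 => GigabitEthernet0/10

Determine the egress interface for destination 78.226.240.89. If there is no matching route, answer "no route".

Routes whose prefix contains 78.226.240.89:
  76.0.0.0/6 (76.0.0.0 - 79.255.255.255) -> GigabitEthernet0/5
  78.128.0.0/9 (78.128.0.0 - 78.255.255.255) -> GigabitEthernet0/0
  78.192.0.0/10 (78.192.0.0 - 78.255.255.255) -> GigabitEthernet0/10
  78.224.0.0/14 (78.224.0.0 - 78.227.255.255) -> GigabitEthernet0/3
  78.226.0.0/15 (78.226.0.0 - 78.227.255.255) -> GigabitEthernet0/1
More-specific entries that do NOT match:
  94.226.240.88/29 (94.226.240.88 - 94.226.240.95) does not contain 78.226.240.89
  78.226.240.64/28 (78.226.240.64 - 78.226.240.79) does not contain 78.226.240.89
  78.226.241.0/25 (78.226.241.0 - 78.226.241.127) does not contain 78.226.240.89
  78.226.224.0/23 (78.226.224.0 - 78.226.225.255) does not contain 78.226.240.89
  78.226.244.0/22 (78.226.244.0 - 78.226.247.255) does not contain 78.226.240.89
  78.226.248.0/22 (78.226.248.0 - 78.226.251.255) does not contain 78.226.240.89
  78.226.160.0/19 (78.226.160.0 - 78.226.191.255) does not contain 78.226.240.89
Longest matching prefix is /15 -> interface GigabitEthernet0/1.

GigabitEthernet0/1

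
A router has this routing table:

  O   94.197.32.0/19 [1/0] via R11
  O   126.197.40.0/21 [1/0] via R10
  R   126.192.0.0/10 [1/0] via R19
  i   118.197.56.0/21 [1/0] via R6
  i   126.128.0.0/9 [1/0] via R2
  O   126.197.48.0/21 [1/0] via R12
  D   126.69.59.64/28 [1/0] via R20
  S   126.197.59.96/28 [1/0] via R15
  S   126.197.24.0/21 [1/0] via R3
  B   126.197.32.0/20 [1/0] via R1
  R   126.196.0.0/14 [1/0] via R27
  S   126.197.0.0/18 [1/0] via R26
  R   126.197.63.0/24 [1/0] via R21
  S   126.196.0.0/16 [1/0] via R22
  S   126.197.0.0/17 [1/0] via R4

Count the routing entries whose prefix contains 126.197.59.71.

5

Prefixes containing 126.197.59.71:
  126.128.0.0/9 (126.128.0.0 - 126.255.255.255)
  126.192.0.0/10 (126.192.0.0 - 126.255.255.255)
  126.196.0.0/14 (126.196.0.0 - 126.199.255.255)
  126.197.0.0/17 (126.197.0.0 - 126.197.127.255)
  126.197.0.0/18 (126.197.0.0 - 126.197.63.255)
Total matching entries: 5.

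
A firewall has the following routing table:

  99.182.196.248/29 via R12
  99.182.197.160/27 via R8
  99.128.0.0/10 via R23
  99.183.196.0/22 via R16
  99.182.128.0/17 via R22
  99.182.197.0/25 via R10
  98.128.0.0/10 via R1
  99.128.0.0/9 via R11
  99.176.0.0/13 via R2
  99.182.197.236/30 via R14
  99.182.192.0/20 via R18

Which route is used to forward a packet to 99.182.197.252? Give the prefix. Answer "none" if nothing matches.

Entries matching 99.182.197.252:
  99.128.0.0/9 (99.128.0.0 - 99.255.255.255)
  99.128.0.0/10 (99.128.0.0 - 99.191.255.255)
  99.176.0.0/13 (99.176.0.0 - 99.183.255.255)
  99.182.128.0/17 (99.182.128.0 - 99.182.255.255)
  99.182.192.0/20 (99.182.192.0 - 99.182.207.255)
Most specific is 99.182.192.0/20.

99.182.192.0/20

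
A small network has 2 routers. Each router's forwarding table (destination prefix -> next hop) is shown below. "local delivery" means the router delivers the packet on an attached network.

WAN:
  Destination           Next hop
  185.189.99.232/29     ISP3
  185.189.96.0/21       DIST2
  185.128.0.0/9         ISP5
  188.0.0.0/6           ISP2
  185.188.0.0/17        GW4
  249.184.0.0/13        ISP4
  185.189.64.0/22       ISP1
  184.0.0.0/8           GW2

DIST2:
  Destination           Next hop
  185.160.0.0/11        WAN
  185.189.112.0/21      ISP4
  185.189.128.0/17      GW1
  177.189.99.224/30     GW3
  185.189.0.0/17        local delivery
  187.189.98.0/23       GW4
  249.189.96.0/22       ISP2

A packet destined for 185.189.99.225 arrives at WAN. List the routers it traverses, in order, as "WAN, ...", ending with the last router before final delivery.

At WAN: longest match for 185.189.99.225 is 185.189.96.0/21 -> DIST2
At DIST2: longest match for 185.189.99.225 is 185.189.0.0/17 -> local delivery

WAN, DIST2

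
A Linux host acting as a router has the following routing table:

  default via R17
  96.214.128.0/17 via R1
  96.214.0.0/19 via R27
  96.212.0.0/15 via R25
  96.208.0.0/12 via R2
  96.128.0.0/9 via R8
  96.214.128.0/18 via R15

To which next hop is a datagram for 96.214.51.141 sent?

Routes whose prefix contains 96.214.51.141:
  0.0.0.0/0 (default, matches everything) -> R17
  96.128.0.0/9 (96.128.0.0 - 96.255.255.255) -> R8
  96.208.0.0/12 (96.208.0.0 - 96.223.255.255) -> R2
More-specific entries that do NOT match:
  96.214.0.0/19 (96.214.0.0 - 96.214.31.255) does not contain 96.214.51.141
  96.214.128.0/18 (96.214.128.0 - 96.214.191.255) does not contain 96.214.51.141
  96.214.128.0/17 (96.214.128.0 - 96.214.255.255) does not contain 96.214.51.141
  96.212.0.0/15 (96.212.0.0 - 96.213.255.255) does not contain 96.214.51.141
Longest matching prefix is /12 -> next hop R2.

R2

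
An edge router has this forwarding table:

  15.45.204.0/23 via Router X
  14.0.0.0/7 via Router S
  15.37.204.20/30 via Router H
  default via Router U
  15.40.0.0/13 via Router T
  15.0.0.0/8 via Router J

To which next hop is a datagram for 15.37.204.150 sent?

Routes whose prefix contains 15.37.204.150:
  0.0.0.0/0 (default, matches everything) -> Router U
  14.0.0.0/7 (14.0.0.0 - 15.255.255.255) -> Router S
  15.0.0.0/8 (15.0.0.0 - 15.255.255.255) -> Router J
More-specific entries that do NOT match:
  15.37.204.20/30 (15.37.204.20 - 15.37.204.23) does not contain 15.37.204.150
  15.45.204.0/23 (15.45.204.0 - 15.45.205.255) does not contain 15.37.204.150
  15.40.0.0/13 (15.40.0.0 - 15.47.255.255) does not contain 15.37.204.150
Longest matching prefix is /8 -> next hop Router J.

Router J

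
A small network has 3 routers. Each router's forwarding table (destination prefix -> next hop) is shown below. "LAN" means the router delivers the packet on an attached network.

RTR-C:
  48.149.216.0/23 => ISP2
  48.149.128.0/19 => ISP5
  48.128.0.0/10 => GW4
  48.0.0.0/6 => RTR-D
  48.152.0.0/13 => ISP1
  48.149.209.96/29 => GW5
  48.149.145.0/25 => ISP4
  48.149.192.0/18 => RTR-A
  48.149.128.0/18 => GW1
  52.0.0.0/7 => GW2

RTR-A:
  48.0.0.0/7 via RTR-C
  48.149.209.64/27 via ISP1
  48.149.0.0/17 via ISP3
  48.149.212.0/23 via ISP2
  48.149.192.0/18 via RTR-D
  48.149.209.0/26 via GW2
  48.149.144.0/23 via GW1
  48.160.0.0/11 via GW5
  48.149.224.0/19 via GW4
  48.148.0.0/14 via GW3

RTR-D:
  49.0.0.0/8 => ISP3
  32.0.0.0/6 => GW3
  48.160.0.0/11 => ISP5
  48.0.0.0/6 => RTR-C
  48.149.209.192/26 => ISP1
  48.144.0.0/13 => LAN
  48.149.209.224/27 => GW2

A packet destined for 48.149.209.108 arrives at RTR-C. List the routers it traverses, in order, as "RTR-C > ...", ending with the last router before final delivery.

RTR-C > RTR-A > RTR-D

At RTR-C: longest match for 48.149.209.108 is 48.149.192.0/18 -> RTR-A
At RTR-A: longest match for 48.149.209.108 is 48.149.192.0/18 -> RTR-D
At RTR-D: longest match for 48.149.209.108 is 48.144.0.0/13 -> LAN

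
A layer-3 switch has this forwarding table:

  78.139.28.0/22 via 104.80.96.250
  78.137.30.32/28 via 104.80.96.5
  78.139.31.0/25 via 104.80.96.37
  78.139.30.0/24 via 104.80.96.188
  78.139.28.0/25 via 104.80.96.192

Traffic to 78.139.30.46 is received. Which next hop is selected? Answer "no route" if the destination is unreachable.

Routes whose prefix contains 78.139.30.46:
  78.139.28.0/22 (78.139.28.0 - 78.139.31.255) -> 104.80.96.250
  78.139.30.0/24 (78.139.30.0 - 78.139.30.255) -> 104.80.96.188
More-specific entries that do NOT match:
  78.137.30.32/28 (78.137.30.32 - 78.137.30.47) does not contain 78.139.30.46
  78.139.31.0/25 (78.139.31.0 - 78.139.31.127) does not contain 78.139.30.46
  78.139.28.0/25 (78.139.28.0 - 78.139.28.127) does not contain 78.139.30.46
Longest matching prefix is /24 -> next hop 104.80.96.188.

104.80.96.188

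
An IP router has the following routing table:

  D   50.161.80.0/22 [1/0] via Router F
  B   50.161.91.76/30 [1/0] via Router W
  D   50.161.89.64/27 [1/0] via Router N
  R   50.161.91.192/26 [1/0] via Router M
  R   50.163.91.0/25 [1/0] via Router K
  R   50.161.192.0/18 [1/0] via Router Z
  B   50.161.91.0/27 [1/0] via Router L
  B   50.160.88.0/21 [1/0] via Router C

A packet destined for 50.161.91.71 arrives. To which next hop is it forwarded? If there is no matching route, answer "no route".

No entry's prefix contains 50.161.91.71; there is no default route.

no route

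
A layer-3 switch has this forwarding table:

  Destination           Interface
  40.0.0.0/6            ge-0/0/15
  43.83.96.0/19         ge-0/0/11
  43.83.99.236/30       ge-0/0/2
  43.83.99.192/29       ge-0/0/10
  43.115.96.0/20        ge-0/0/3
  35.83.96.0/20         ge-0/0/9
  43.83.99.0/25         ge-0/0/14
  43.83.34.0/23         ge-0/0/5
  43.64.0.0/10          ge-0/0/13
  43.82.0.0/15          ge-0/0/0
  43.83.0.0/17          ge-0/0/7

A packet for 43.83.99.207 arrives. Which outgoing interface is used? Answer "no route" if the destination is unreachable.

ge-0/0/11

Routes whose prefix contains 43.83.99.207:
  40.0.0.0/6 (40.0.0.0 - 43.255.255.255) -> ge-0/0/15
  43.64.0.0/10 (43.64.0.0 - 43.127.255.255) -> ge-0/0/13
  43.82.0.0/15 (43.82.0.0 - 43.83.255.255) -> ge-0/0/0
  43.83.0.0/17 (43.83.0.0 - 43.83.127.255) -> ge-0/0/7
  43.83.96.0/19 (43.83.96.0 - 43.83.127.255) -> ge-0/0/11
More-specific entries that do NOT match:
  43.83.99.236/30 (43.83.99.236 - 43.83.99.239) does not contain 43.83.99.207
  43.83.99.192/29 (43.83.99.192 - 43.83.99.199) does not contain 43.83.99.207
  43.83.99.0/25 (43.83.99.0 - 43.83.99.127) does not contain 43.83.99.207
  43.83.34.0/23 (43.83.34.0 - 43.83.35.255) does not contain 43.83.99.207
  43.115.96.0/20 (43.115.96.0 - 43.115.111.255) does not contain 43.83.99.207
  35.83.96.0/20 (35.83.96.0 - 35.83.111.255) does not contain 43.83.99.207
Longest matching prefix is /19 -> interface ge-0/0/11.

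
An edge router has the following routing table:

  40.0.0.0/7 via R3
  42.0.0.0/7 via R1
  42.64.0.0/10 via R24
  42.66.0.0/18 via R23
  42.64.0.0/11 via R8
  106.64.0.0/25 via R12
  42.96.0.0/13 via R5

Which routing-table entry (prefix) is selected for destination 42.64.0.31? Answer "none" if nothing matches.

42.64.0.0/11

Entries matching 42.64.0.31:
  42.0.0.0/7 (42.0.0.0 - 43.255.255.255)
  42.64.0.0/10 (42.64.0.0 - 42.127.255.255)
  42.64.0.0/11 (42.64.0.0 - 42.95.255.255)
Most specific is 42.64.0.0/11.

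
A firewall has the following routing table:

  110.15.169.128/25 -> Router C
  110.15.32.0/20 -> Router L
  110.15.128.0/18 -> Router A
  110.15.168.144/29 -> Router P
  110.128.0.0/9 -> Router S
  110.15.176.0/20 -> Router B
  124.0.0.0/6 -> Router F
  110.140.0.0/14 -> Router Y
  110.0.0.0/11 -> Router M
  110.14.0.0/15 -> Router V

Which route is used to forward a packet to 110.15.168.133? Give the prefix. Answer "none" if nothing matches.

Entries matching 110.15.168.133:
  110.0.0.0/11 (110.0.0.0 - 110.31.255.255)
  110.14.0.0/15 (110.14.0.0 - 110.15.255.255)
  110.15.128.0/18 (110.15.128.0 - 110.15.191.255)
Most specific is 110.15.128.0/18.

110.15.128.0/18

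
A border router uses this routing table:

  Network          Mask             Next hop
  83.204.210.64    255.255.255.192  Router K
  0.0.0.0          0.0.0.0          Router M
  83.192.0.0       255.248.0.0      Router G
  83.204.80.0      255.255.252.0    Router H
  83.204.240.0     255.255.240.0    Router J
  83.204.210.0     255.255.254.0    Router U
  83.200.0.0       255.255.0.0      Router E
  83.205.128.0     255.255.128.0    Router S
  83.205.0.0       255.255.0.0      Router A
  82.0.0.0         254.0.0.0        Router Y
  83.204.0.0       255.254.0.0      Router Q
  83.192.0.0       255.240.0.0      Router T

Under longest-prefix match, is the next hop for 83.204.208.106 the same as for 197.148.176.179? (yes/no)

no

83.204.208.106: longest match 83.204.0.0/15 -> Router Q
197.148.176.179: longest match 0.0.0.0/0 -> Router M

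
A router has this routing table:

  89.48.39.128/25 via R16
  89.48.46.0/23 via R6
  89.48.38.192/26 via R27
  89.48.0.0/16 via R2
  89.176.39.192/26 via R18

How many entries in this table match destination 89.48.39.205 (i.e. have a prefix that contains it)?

Prefixes containing 89.48.39.205:
  89.48.0.0/16 (89.48.0.0 - 89.48.255.255)
  89.48.39.128/25 (89.48.39.128 - 89.48.39.255)
Total matching entries: 2.

2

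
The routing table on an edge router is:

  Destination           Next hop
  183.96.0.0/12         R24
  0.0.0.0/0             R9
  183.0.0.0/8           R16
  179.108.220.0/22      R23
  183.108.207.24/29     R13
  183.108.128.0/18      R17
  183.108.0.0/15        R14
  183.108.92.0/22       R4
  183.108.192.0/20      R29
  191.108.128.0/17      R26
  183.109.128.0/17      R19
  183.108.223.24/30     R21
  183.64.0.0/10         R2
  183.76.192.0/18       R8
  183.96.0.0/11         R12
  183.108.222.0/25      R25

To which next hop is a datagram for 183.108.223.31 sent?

Routes whose prefix contains 183.108.223.31:
  0.0.0.0/0 (default, matches everything) -> R9
  183.0.0.0/8 (183.0.0.0 - 183.255.255.255) -> R16
  183.64.0.0/10 (183.64.0.0 - 183.127.255.255) -> R2
  183.96.0.0/11 (183.96.0.0 - 183.127.255.255) -> R12
  183.96.0.0/12 (183.96.0.0 - 183.111.255.255) -> R24
  183.108.0.0/15 (183.108.0.0 - 183.109.255.255) -> R14
More-specific entries that do NOT match:
  183.108.223.24/30 (183.108.223.24 - 183.108.223.27) does not contain 183.108.223.31
  183.108.207.24/29 (183.108.207.24 - 183.108.207.31) does not contain 183.108.223.31
  183.108.222.0/25 (183.108.222.0 - 183.108.222.127) does not contain 183.108.223.31
  179.108.220.0/22 (179.108.220.0 - 179.108.223.255) does not contain 183.108.223.31
  183.108.92.0/22 (183.108.92.0 - 183.108.95.255) does not contain 183.108.223.31
  183.108.192.0/20 (183.108.192.0 - 183.108.207.255) does not contain 183.108.223.31
  183.108.128.0/18 (183.108.128.0 - 183.108.191.255) does not contain 183.108.223.31
  183.76.192.0/18 (183.76.192.0 - 183.76.255.255) does not contain 183.108.223.31
  191.108.128.0/17 (191.108.128.0 - 191.108.255.255) does not contain 183.108.223.31
  183.109.128.0/17 (183.109.128.0 - 183.109.255.255) does not contain 183.108.223.31
Longest matching prefix is /15 -> next hop R14.

R14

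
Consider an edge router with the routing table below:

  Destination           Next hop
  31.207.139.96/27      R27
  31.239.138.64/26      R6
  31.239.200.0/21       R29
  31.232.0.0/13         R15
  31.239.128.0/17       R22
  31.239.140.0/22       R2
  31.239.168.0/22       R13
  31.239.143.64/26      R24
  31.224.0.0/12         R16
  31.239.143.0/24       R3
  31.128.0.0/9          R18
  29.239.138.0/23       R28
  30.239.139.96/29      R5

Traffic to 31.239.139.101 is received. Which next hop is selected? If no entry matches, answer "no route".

Routes whose prefix contains 31.239.139.101:
  31.128.0.0/9 (31.128.0.0 - 31.255.255.255) -> R18
  31.224.0.0/12 (31.224.0.0 - 31.239.255.255) -> R16
  31.232.0.0/13 (31.232.0.0 - 31.239.255.255) -> R15
  31.239.128.0/17 (31.239.128.0 - 31.239.255.255) -> R22
More-specific entries that do NOT match:
  30.239.139.96/29 (30.239.139.96 - 30.239.139.103) does not contain 31.239.139.101
  31.207.139.96/27 (31.207.139.96 - 31.207.139.127) does not contain 31.239.139.101
  31.239.138.64/26 (31.239.138.64 - 31.239.138.127) does not contain 31.239.139.101
  31.239.143.64/26 (31.239.143.64 - 31.239.143.127) does not contain 31.239.139.101
  31.239.143.0/24 (31.239.143.0 - 31.239.143.255) does not contain 31.239.139.101
  29.239.138.0/23 (29.239.138.0 - 29.239.139.255) does not contain 31.239.139.101
  31.239.140.0/22 (31.239.140.0 - 31.239.143.255) does not contain 31.239.139.101
  31.239.168.0/22 (31.239.168.0 - 31.239.171.255) does not contain 31.239.139.101
  31.239.200.0/21 (31.239.200.0 - 31.239.207.255) does not contain 31.239.139.101
Longest matching prefix is /17 -> next hop R22.

R22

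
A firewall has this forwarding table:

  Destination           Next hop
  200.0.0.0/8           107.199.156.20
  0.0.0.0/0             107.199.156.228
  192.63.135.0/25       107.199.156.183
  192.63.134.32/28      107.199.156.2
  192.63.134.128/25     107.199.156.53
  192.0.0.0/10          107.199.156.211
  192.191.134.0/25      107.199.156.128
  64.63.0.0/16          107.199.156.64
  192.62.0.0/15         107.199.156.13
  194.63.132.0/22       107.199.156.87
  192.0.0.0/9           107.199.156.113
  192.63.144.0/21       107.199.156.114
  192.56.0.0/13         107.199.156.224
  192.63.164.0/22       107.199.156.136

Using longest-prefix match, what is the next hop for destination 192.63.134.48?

Routes whose prefix contains 192.63.134.48:
  0.0.0.0/0 (default, matches everything) -> 107.199.156.228
  192.0.0.0/9 (192.0.0.0 - 192.127.255.255) -> 107.199.156.113
  192.0.0.0/10 (192.0.0.0 - 192.63.255.255) -> 107.199.156.211
  192.56.0.0/13 (192.56.0.0 - 192.63.255.255) -> 107.199.156.224
  192.62.0.0/15 (192.62.0.0 - 192.63.255.255) -> 107.199.156.13
More-specific entries that do NOT match:
  192.63.134.32/28 (192.63.134.32 - 192.63.134.47) does not contain 192.63.134.48
  192.63.135.0/25 (192.63.135.0 - 192.63.135.127) does not contain 192.63.134.48
  192.63.134.128/25 (192.63.134.128 - 192.63.134.255) does not contain 192.63.134.48
  192.191.134.0/25 (192.191.134.0 - 192.191.134.127) does not contain 192.63.134.48
  194.63.132.0/22 (194.63.132.0 - 194.63.135.255) does not contain 192.63.134.48
  192.63.164.0/22 (192.63.164.0 - 192.63.167.255) does not contain 192.63.134.48
  192.63.144.0/21 (192.63.144.0 - 192.63.151.255) does not contain 192.63.134.48
  64.63.0.0/16 (64.63.0.0 - 64.63.255.255) does not contain 192.63.134.48
Longest matching prefix is /15 -> next hop 107.199.156.13.

107.199.156.13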